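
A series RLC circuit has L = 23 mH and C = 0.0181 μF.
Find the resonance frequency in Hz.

Step 1 — Resonance condition Im(Z)=0 gives ω₀ = 1/√(LC).
Step 2 — ω₀ = 1/√(0.023·1.81e-08) = 4.901e+04 rad/s.
Step 3 — f₀ = ω₀/(2π) = 7800 Hz.

f₀ = 7800 Hz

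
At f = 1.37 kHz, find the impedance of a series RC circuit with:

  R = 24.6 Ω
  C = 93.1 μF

Step 1 — Angular frequency: ω = 2π·f = 2π·1370 = 8608 rad/s.
Step 2 — Component impedances:
  R: Z = R = 24.6 Ω
  C: Z = 1/(jωC) = -j/(ω·C) = 0 - j1.248 Ω
Step 3 — Series combination: Z_total = R + C = 24.6 - j1.248 Ω = 24.63∠-2.9° Ω.

Z = 24.6 - j1.248 Ω = 24.63∠-2.9° Ω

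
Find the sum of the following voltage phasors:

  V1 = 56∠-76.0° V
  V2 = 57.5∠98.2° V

Step 1 — Convert each phasor to rectangular form:
  V1 = 56·(cos(-76.0°) + j·sin(-76.0°)) = 13.55 - j54.34 V
  V2 = 57.5·(cos(98.2°) + j·sin(98.2°)) = -8.201 + j56.91 V
Step 2 — Sum components: V_total = 5.346 + j2.576 V.
Step 3 — Convert to polar: |V_total| = 5.934 V, ∠V_total = 25.7°.

V_total = 5.934∠25.7° V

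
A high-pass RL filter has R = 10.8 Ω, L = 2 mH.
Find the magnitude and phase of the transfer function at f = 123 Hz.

Step 1 — Angular frequency: ω = 2π·123 = 772.8 rad/s.
Step 2 — Transfer function: H(jω) = jωL/(R + jωL).
Step 3 — Numerator jωL = j·1.546; denominator R + jωL = 10.8 + j1.546.
Step 4 — H = 0.02007 + j0.1402.
Step 5 — Magnitude: |H| = 0.1417 (-17.0 dB); phase: φ = 81.9°.

|H| = 0.1417 (-17.0 dB), φ = 81.9°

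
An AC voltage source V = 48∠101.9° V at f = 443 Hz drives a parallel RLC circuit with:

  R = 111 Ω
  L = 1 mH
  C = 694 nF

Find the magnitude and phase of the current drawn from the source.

Step 1 — Angular frequency: ω = 2π·f = 2π·443 = 2783 rad/s.
Step 2 — Component impedances:
  R: Z = R = 111 Ω
  L: Z = jωL = j·2783·0.001 = 0 + j2.783 Ω
  C: Z = 1/(jωC) = -j/(ω·C) = 0 - j517.7 Ω
Step 3 — Parallel combination: 1/Z_total = 1/R + 1/L + 1/C; Z_total = 0.07051 + j2.797 Ω = 2.798∠88.6° Ω.
Step 4 — Source phasor: V = 48∠101.9° V = -9.898 + j46.97 V.
Step 5 — Ohm's law: I = V / Z_total = (-9.898 + j46.97) / (0.07051 + j2.797) = 16.69 + j3.96 A.
Step 6 — Convert to polar: |I| = 17.16 A, ∠I = 13.3°.

I = 17.16∠13.3° A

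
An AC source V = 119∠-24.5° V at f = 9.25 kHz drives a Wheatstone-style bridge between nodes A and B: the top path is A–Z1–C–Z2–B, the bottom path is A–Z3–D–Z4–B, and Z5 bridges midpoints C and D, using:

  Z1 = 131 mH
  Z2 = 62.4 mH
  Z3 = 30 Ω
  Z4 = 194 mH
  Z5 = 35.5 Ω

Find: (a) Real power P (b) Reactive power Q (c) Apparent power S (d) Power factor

Step 1 — Angular frequency: ω = 2π·f = 2π·9250 = 5.812e+04 rad/s.
Step 2 — Component impedances:
  Z1: Z = jωL = j·5.812e+04·0.131 = 0 + j7614 Ω
  Z2: Z = jωL = j·5.812e+04·0.0624 = 0 + j3627 Ω
  Z3: Z = R = 30 Ω
  Z4: Z = jωL = j·5.812e+04·0.194 = 0 + j1.128e+04 Ω
  Z5: Z = R = 35.5 Ω
Step 3 — Bridge requires nodal analysis (the Z5 bridge couples midpoints C and D, so the two paths cannot be reduced to a simple series/parallel combination). Setting node B to ground and injecting 1 A at node A, the 3-node admittance system at A, C, D solves to V_A = Z_AB = 50.32 + j2745 Ω = 2745∠88.9° Ω.
Step 4 — Source phasor: V = 119∠-24.5° V = 108.3 - j49.35 V.
Step 5 — Current: I = V / Z = -0.01725 - j0.03977 A = 0.04335∠-113.4° A.
Step 6 — Complex power: S = V·I* = 0.09457 + j5.158 VA.
Step 7 — Real power: P = Re(S) = 0.09457 W.
Step 8 — Reactive power: Q = Im(S) = 5.158 VAR.
Step 9 — Apparent power: |S| = 5.159 VA.
Step 10 — Power factor: PF = P/|S| = 0.01833 (lagging).

(a) P = 0.09457 W  (b) Q = 5.158 VAR  (c) S = 5.159 VA  (d) PF = 0.01833 (lagging)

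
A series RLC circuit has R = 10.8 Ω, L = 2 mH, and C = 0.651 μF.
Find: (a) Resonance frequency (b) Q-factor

Step 1 — Resonance condition Im(Z)=0 gives ω₀ = 1/√(LC).
Step 2 — ω₀ = 1/√(0.002·6.51e-07) = 2.771e+04 rad/s.
Step 3 — f₀ = ω₀/(2π) = 4411 Hz.
Step 4 — Series Q: Q = ω₀L/R = 2.771e+04·0.002/10.8 = 5.132.

(a) f₀ = 4411 Hz  (b) Q = 5.132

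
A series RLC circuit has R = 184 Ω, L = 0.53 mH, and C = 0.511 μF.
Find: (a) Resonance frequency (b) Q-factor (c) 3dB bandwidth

Step 1 — Resonance condition Im(Z)=0 gives ω₀ = 1/√(LC).
Step 2 — ω₀ = 1/√(0.00053·5.11e-07) = 6.076e+04 rad/s.
Step 3 — f₀ = ω₀/(2π) = 9671 Hz.
Step 4 — Series Q: Q = ω₀L/R = 6.076e+04·0.00053/184 = 0.175.
Step 5 — 3dB bandwidth: Δω = ω₀/Q = 3.472e+05 rad/s; BW = Δω/(2π) = 5.525e+04 Hz.

(a) f₀ = 9671 Hz  (b) Q = 0.175  (c) BW = 5.525e+04 Hz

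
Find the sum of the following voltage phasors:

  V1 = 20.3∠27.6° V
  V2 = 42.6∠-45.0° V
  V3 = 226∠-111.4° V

Step 1 — Convert each phasor to rectangular form:
  V1 = 20.3·(cos(27.6°) + j·sin(27.6°)) = 17.99 + j9.405 V
  V2 = 42.6·(cos(-45.0°) + j·sin(-45.0°)) = 30.12 - j30.12 V
  V3 = 226·(cos(-111.4°) + j·sin(-111.4°)) = -82.46 - j210.4 V
Step 2 — Sum components: V_total = -34.35 - j231.1 V.
Step 3 — Convert to polar: |V_total| = 233.7 V, ∠V_total = -98.5°.

V_total = 233.7∠-98.5° V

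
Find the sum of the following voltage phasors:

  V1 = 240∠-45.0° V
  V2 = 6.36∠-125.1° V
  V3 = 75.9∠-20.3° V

Step 1 — Convert each phasor to rectangular form:
  V1 = 240·(cos(-45.0°) + j·sin(-45.0°)) = 169.7 - j169.7 V
  V2 = 6.36·(cos(-125.1°) + j·sin(-125.1°)) = -3.657 - j5.203 V
  V3 = 75.9·(cos(-20.3°) + j·sin(-20.3°)) = 71.19 - j26.33 V
Step 2 — Sum components: V_total = 237.2 - j201.2 V.
Step 3 — Convert to polar: |V_total| = 311.1 V, ∠V_total = -40.3°.

V_total = 311.1∠-40.3° V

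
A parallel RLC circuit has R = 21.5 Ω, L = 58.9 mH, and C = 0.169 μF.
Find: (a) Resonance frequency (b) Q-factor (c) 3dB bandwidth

Step 1 — Resonance: ω₀ = 1/√(LC) = 1/√(0.0589·1.69e-07) = 1.002e+04 rad/s.
Step 2 — f₀ = ω₀/(2π) = 1595 Hz.
Step 3 — Parallel Q: Q = R/(ω₀L) = 21.5/(1.002e+04·0.0589) = 0.03642.
Step 4 — Bandwidth: Δω = ω₀/Q = 2.752e+05 rad/s; BW = Δω/(2π) = 4.38e+04 Hz.

(a) f₀ = 1595 Hz  (b) Q = 0.03642  (c) BW = 4.38e+04 Hz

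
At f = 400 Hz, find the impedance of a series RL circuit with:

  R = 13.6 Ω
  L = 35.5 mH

Step 1 — Angular frequency: ω = 2π·f = 2π·400 = 2513 rad/s.
Step 2 — Component impedances:
  R: Z = R = 13.6 Ω
  L: Z = jωL = j·2513·0.0355 = 0 + j89.22 Ω
Step 3 — Series combination: Z_total = R + L = 13.6 + j89.22 Ω = 90.25∠81.3° Ω.

Z = 13.6 + j89.22 Ω = 90.25∠81.3° Ω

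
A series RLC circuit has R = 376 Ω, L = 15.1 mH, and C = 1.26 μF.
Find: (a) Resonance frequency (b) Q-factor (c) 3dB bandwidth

Step 1 — Resonance: ω₀ = 1/√(LC) = 1/√(0.0151·1.26e-06) = 7250 rad/s.
Step 2 — f₀ = ω₀/(2π) = 1154 Hz.
Step 3 — Series Q: Q = ω₀L/R = 7250·0.0151/376 = 0.2911.
Step 4 — Bandwidth: Δω = ω₀/Q = 2.49e+04 rad/s; BW = Δω/(2π) = 3963 Hz.

(a) f₀ = 1154 Hz  (b) Q = 0.2911  (c) BW = 3963 Hz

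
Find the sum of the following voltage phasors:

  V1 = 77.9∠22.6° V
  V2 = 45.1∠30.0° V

Step 1 — Convert each phasor to rectangular form:
  V1 = 77.9·(cos(22.6°) + j·sin(22.6°)) = 71.92 + j29.94 V
  V2 = 45.1·(cos(30.0°) + j·sin(30.0°)) = 39.06 + j22.55 V
Step 2 — Sum components: V_total = 111 + j52.49 V.
Step 3 — Convert to polar: |V_total| = 122.8 V, ∠V_total = 25.3°.

V_total = 122.8∠25.3° V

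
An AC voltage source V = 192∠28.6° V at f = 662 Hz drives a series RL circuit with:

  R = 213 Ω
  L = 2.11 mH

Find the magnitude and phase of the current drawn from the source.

Step 1 — Angular frequency: ω = 2π·f = 2π·662 = 4159 rad/s.
Step 2 — Component impedances:
  R: Z = R = 213 Ω
  L: Z = jωL = j·4159·0.00211 = 0 + j8.776 Ω
Step 3 — Series combination: Z_total = R + L = 213 + j8.776 Ω = 213.2∠2.4° Ω.
Step 4 — Source phasor: V = 192∠28.6° V = 168.6 + j91.91 V.
Step 5 — Ohm's law: I = V / Z_total = (168.6 + j91.91) / (213 + j8.776) = 0.8078 + j0.3982 A.
Step 6 — Convert to polar: |I| = 0.9006 A, ∠I = 26.2°.

I = 0.9006∠26.2° A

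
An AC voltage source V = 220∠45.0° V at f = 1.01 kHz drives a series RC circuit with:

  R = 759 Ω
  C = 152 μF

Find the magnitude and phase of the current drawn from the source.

Step 1 — Angular frequency: ω = 2π·f = 2π·1010 = 6346 rad/s.
Step 2 — Component impedances:
  R: Z = R = 759 Ω
  C: Z = 1/(jωC) = -j/(ω·C) = 0 - j1.037 Ω
Step 3 — Series combination: Z_total = R + C = 759 - j1.037 Ω = 759∠-0.1° Ω.
Step 4 — Source phasor: V = 220∠45.0° V = 155.6 + j155.6 V.
Step 5 — Ohm's law: I = V / Z_total = (155.6 + j155.6) / (759 - j1.037) = 0.2047 + j0.2052 A.
Step 6 — Convert to polar: |I| = 0.2899 A, ∠I = 45.1°.

I = 0.2899∠45.1° A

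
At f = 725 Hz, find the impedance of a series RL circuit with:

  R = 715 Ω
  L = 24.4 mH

Step 1 — Angular frequency: ω = 2π·f = 2π·725 = 4555 rad/s.
Step 2 — Component impedances:
  R: Z = R = 715 Ω
  L: Z = jωL = j·4555·0.0244 = 0 + j111.1 Ω
Step 3 — Series combination: Z_total = R + L = 715 + j111.1 Ω = 723.6∠8.8° Ω.

Z = 715 + j111.1 Ω = 723.6∠8.8° Ω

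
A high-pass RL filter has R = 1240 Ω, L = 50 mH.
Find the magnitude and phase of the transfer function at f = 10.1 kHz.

Step 1 — Angular frequency: ω = 2π·1.01e+04 = 6.346e+04 rad/s.
Step 2 — Transfer function: H(jω) = jωL/(R + jωL).
Step 3 — Numerator jωL = j·3173; denominator R + jωL = 1240 + j3173.
Step 4 — H = 0.8675 + j0.339.
Step 5 — Magnitude: |H| = 0.9314 (-0.6 dB); phase: φ = 21.3°.

|H| = 0.9314 (-0.6 dB), φ = 21.3°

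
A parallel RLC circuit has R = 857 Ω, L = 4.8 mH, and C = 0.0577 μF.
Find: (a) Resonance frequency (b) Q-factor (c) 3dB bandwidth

Step 1 — Resonance: ω₀ = 1/√(LC) = 1/√(0.0048·5.77e-08) = 6.009e+04 rad/s.
Step 2 — f₀ = ω₀/(2π) = 9563 Hz.
Step 3 — Parallel Q: Q = R/(ω₀L) = 857/(6.009e+04·0.0048) = 2.971.
Step 4 — Bandwidth: Δω = ω₀/Q = 2.022e+04 rad/s; BW = Δω/(2π) = 3219 Hz.

(a) f₀ = 9563 Hz  (b) Q = 2.971  (c) BW = 3219 Hz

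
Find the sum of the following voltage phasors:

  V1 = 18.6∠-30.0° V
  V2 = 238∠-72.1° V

Step 1 — Convert each phasor to rectangular form:
  V1 = 18.6·(cos(-30.0°) + j·sin(-30.0°)) = 16.11 - j9.3 V
  V2 = 238·(cos(-72.1°) + j·sin(-72.1°)) = 73.15 - j226.5 V
Step 2 — Sum components: V_total = 89.26 - j235.8 V.
Step 3 — Convert to polar: |V_total| = 252.1 V, ∠V_total = -69.3°.

V_total = 252.1∠-69.3° V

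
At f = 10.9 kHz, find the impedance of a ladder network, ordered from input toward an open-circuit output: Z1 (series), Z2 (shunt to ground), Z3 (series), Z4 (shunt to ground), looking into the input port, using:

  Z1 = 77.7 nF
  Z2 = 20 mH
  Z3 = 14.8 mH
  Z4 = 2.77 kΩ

Step 1 — Angular frequency: ω = 2π·f = 2π·1.09e+04 = 6.849e+04 rad/s.
Step 2 — Component impedances:
  Z1: Z = 1/(jωC) = -j/(ω·C) = 0 - j187.9 Ω
  Z2: Z = jωL = j·6.849e+04·0.02 = 0 + j1370 Ω
  Z3: Z = jωL = j·6.849e+04·0.0148 = 0 + j1014 Ω
  Z4: Z = R = 2770 Ω
Step 3 — Ladder network (open output): work backward from the far end, alternating series and parallel combinations. Z_in = 389.2 + j846.9 Ω = 932.1∠65.3° Ω.

Z = 389.2 + j846.9 Ω = 932.1∠65.3° Ω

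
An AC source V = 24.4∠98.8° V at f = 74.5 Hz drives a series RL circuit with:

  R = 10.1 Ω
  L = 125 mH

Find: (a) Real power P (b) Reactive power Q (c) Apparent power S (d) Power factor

Step 1 — Angular frequency: ω = 2π·f = 2π·74.5 = 468.1 rad/s.
Step 2 — Component impedances:
  R: Z = R = 10.1 Ω
  L: Z = jωL = j·468.1·0.125 = 0 + j58.51 Ω
Step 3 — Series combination: Z_total = R + L = 10.1 + j58.51 Ω = 59.38∠80.2° Ω.
Step 4 — Source phasor: V = 24.4∠98.8° V = -3.733 + j24.11 V.
Step 5 — Current: I = V / Z = 0.3895 + j0.131 A = 0.4109∠18.6° A.
Step 6 — Complex power: S = V·I* = 1.706 + j9.881 VA.
Step 7 — Real power: P = Re(S) = 1.706 W.
Step 8 — Reactive power: Q = Im(S) = 9.881 VAR.
Step 9 — Apparent power: |S| = 10.03 VA.
Step 10 — Power factor: PF = P/|S| = 0.1701 (lagging).

(a) P = 1.706 W  (b) Q = 9.881 VAR  (c) S = 10.03 VA  (d) PF = 0.1701 (lagging)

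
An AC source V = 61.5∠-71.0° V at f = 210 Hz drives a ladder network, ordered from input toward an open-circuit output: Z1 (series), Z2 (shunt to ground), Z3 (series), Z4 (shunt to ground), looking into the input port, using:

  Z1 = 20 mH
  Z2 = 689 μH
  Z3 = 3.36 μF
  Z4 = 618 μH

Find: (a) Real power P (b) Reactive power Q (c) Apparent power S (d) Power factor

Step 1 — Angular frequency: ω = 2π·f = 2π·210 = 1319 rad/s.
Step 2 — Component impedances:
  Z1: Z = jωL = j·1319·0.02 = 0 + j26.39 Ω
  Z2: Z = jωL = j·1319·0.000689 = 0 + j0.9091 Ω
  Z3: Z = 1/(jωC) = -j/(ω·C) = 0 - j225.6 Ω
  Z4: Z = jωL = j·1319·0.000618 = 0 + j0.8154 Ω
Step 3 — Ladder network (open output): work backward from the far end, alternating series and parallel combinations. Z_in = 0 + j27.3 Ω = 27.3∠90.0° Ω.
Step 4 — Source phasor: V = 61.5∠-71.0° V = 20.02 - j58.15 V.
Step 5 — Current: I = V / Z = -2.13 - j0.7334 A = 2.253∠-161.0° A.
Step 6 — Complex power: S = V·I* = 0 + j138.5 VA.
Step 7 — Real power: P = Re(S) = 0 W.
Step 8 — Reactive power: Q = Im(S) = 138.5 VAR.
Step 9 — Apparent power: |S| = 138.5 VA.
Step 10 — Power factor: PF = P/|S| = 0 (lagging).

(a) P = 0 W  (b) Q = 138.5 VAR  (c) S = 138.5 VA  (d) PF = 0 (lagging)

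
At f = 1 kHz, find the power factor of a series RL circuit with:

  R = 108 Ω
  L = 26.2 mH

Step 1 — Angular frequency: ω = 2π·f = 2π·1000 = 6283 rad/s.
Step 2 — Component impedances:
  R: Z = R = 108 Ω
  L: Z = jωL = j·6283·0.0262 = 0 + j164.6 Ω
Step 3 — Series combination: Z_total = R + L = 108 + j164.6 Ω = 196.9∠56.7° Ω.
Step 4 — Power factor: PF = cos(φ) = Re(Z)/|Z| = 108/196.9 = 0.5485.
Step 5 — Type: Im(Z) = 164.6 ⇒ lagging (phase φ = 56.7°).

PF = 0.5485 (lagging, φ = 56.7°)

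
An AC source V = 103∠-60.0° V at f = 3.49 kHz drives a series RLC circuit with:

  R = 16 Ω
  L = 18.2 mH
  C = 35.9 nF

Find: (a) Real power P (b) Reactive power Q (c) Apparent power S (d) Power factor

Step 1 — Angular frequency: ω = 2π·f = 2π·3490 = 2.193e+04 rad/s.
Step 2 — Component impedances:
  R: Z = R = 16 Ω
  L: Z = jωL = j·2.193e+04·0.0182 = 0 + j399.1 Ω
  C: Z = 1/(jωC) = -j/(ω·C) = 0 - j1270 Ω
Step 3 — Series combination: Z_total = R + L + C = 16 - j871.2 Ω = 871.3∠-88.9° Ω.
Step 4 — Source phasor: V = 103∠-60.0° V = 51.5 - j89.2 V.
Step 5 — Current: I = V / Z = 0.1034 + j0.05721 A = 0.1182∠28.9° A.
Step 6 — Complex power: S = V·I* = 0.2236 - j12.17 VA.
Step 7 — Real power: P = Re(S) = 0.2236 W.
Step 8 — Reactive power: Q = Im(S) = -12.17 VAR.
Step 9 — Apparent power: |S| = 12.18 VA.
Step 10 — Power factor: PF = P/|S| = 0.01836 (leading).

(a) P = 0.2236 W  (b) Q = -12.17 VAR  (c) S = 12.18 VA  (d) PF = 0.01836 (leading)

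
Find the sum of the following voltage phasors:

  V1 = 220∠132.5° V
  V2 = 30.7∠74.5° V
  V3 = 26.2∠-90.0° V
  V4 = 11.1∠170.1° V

Step 1 — Convert each phasor to rectangular form:
  V1 = 220·(cos(132.5°) + j·sin(132.5°)) = -148.6 + j162.2 V
  V2 = 30.7·(cos(74.5°) + j·sin(74.5°)) = 8.204 + j29.58 V
  V3 = 26.2·(cos(-90.0°) + j·sin(-90.0°)) = 0 - j26.2 V
  V4 = 11.1·(cos(170.1°) + j·sin(170.1°)) = -10.93 + j1.908 V
Step 2 — Sum components: V_total = -151.4 + j167.5 V.
Step 3 — Convert to polar: |V_total| = 225.8 V, ∠V_total = 132.1°.

V_total = 225.8∠132.1° V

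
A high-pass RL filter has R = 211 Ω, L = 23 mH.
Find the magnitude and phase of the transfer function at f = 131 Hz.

Step 1 — Angular frequency: ω = 2π·131 = 823.1 rad/s.
Step 2 — Transfer function: H(jω) = jωL/(R + jωL).
Step 3 — Numerator jωL = j·18.93; denominator R + jωL = 211 + j18.93.
Step 4 — H = 0.007986 + j0.08901.
Step 5 — Magnitude: |H| = 0.08936 (-21.0 dB); phase: φ = 84.9°.

|H| = 0.08936 (-21.0 dB), φ = 84.9°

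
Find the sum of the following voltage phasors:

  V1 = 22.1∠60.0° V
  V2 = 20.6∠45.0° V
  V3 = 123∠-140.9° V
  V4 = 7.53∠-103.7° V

Step 1 — Convert each phasor to rectangular form:
  V1 = 22.1·(cos(60.0°) + j·sin(60.0°)) = 11.05 + j19.14 V
  V2 = 20.6·(cos(45.0°) + j·sin(45.0°)) = 14.57 + j14.57 V
  V3 = 123·(cos(-140.9°) + j·sin(-140.9°)) = -95.45 - j77.57 V
  V4 = 7.53·(cos(-103.7°) + j·sin(-103.7°)) = -1.783 - j7.316 V
Step 2 — Sum components: V_total = -71.62 - j51.18 V.
Step 3 — Convert to polar: |V_total| = 88.03 V, ∠V_total = -144.4°.

V_total = 88.03∠-144.4° V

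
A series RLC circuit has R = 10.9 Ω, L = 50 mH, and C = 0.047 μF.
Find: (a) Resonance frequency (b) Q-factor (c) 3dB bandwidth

Step 1 — Resonance condition Im(Z)=0 gives ω₀ = 1/√(LC).
Step 2 — ω₀ = 1/√(0.05·4.7e-08) = 2.063e+04 rad/s.
Step 3 — f₀ = ω₀/(2π) = 3283 Hz.
Step 4 — Series Q: Q = ω₀L/R = 2.063e+04·0.05/10.9 = 94.63.
Step 5 — 3dB bandwidth: Δω = ω₀/Q = 218 rad/s; BW = Δω/(2π) = 34.7 Hz.

(a) f₀ = 3283 Hz  (b) Q = 94.63  (c) BW = 34.7 Hz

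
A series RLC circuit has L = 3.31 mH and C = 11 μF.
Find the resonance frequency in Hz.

Step 1 — Resonance condition Im(Z)=0 gives ω₀ = 1/√(LC).
Step 2 — ω₀ = 1/√(0.00331·1.1e-05) = 5241 rad/s.
Step 3 — f₀ = ω₀/(2π) = 834.1 Hz.

f₀ = 834.1 Hz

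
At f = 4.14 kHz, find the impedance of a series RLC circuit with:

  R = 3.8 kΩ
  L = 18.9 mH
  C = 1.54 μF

Step 1 — Angular frequency: ω = 2π·f = 2π·4140 = 2.601e+04 rad/s.
Step 2 — Component impedances:
  R: Z = R = 3800 Ω
  L: Z = jωL = j·2.601e+04·0.0189 = 0 + j491.6 Ω
  C: Z = 1/(jωC) = -j/(ω·C) = 0 - j24.96 Ω
Step 3 — Series combination: Z_total = R + L + C = 3800 + j466.7 Ω = 3829∠7.0° Ω.

Z = 3800 + j466.7 Ω = 3829∠7.0° Ω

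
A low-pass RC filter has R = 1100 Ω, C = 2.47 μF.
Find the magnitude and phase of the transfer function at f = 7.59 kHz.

Step 1 — Angular frequency: ω = 2π·7590 = 4.769e+04 rad/s.
Step 2 — Transfer function: H(jω) = 1/(1 + jωRC).
Step 3 — Denominator: 1 + jωRC = 1 + j·4.769e+04·1100·2.47e-06 = 1 + j129.6.
Step 4 — H = 5.956e-05 - j0.007717.
Step 5 — Magnitude: |H| = 0.007717 (-42.3 dB); phase: φ = -89.6°.

|H| = 0.007717 (-42.3 dB), φ = -89.6°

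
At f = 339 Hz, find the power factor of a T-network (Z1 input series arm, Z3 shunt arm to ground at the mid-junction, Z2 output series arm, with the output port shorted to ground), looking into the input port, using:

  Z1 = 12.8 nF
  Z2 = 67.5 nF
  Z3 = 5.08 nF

Step 1 — Angular frequency: ω = 2π·f = 2π·339 = 2130 rad/s.
Step 2 — Component impedances:
  Z1: Z = 1/(jωC) = -j/(ω·C) = 0 - j3.668e+04 Ω
  Z2: Z = 1/(jωC) = -j/(ω·C) = 0 - j6955 Ω
  Z3: Z = 1/(jωC) = -j/(ω·C) = 0 - j9.242e+04 Ω
Step 3 — With the output port shorted to ground, the output series arm Z2 runs from the junction to ground; the shunt arm Z3 also runs from the junction to ground. They appear in parallel: Z3 || Z2 = 0 - j6468 Ω.
Step 4 — Series with input arm Z1: Z_in = Z1 + (Z3 || Z2) = 0 - j4.315e+04 Ω = 4.315e+04∠-90.0° Ω.
Step 5 — Power factor: PF = cos(φ) = Re(Z)/|Z| = 0/4.315e+04 = 0.
Step 6 — Type: Im(Z) = -4.315e+04 ⇒ leading (phase φ = -90.0°).

PF = 0 (leading, φ = -90.0°)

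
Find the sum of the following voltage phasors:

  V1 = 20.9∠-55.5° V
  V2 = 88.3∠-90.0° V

Step 1 — Convert each phasor to rectangular form:
  V1 = 20.9·(cos(-55.5°) + j·sin(-55.5°)) = 11.84 - j17.22 V
  V2 = 88.3·(cos(-90.0°) + j·sin(-90.0°)) = 0 - j88.3 V
Step 2 — Sum components: V_total = 11.84 - j105.5 V.
Step 3 — Convert to polar: |V_total| = 106.2 V, ∠V_total = -83.6°.

V_total = 106.2∠-83.6° V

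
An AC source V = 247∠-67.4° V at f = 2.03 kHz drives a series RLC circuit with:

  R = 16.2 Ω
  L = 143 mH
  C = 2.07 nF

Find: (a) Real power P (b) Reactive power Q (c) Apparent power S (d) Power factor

Step 1 — Angular frequency: ω = 2π·f = 2π·2030 = 1.275e+04 rad/s.
Step 2 — Component impedances:
  R: Z = R = 16.2 Ω
  L: Z = jωL = j·1.275e+04·0.143 = 0 + j1824 Ω
  C: Z = 1/(jωC) = -j/(ω·C) = 0 - j3.788e+04 Ω
Step 3 — Series combination: Z_total = R + L + C = 16.2 - j3.605e+04 Ω = 3.605e+04∠-90.0° Ω.
Step 4 — Source phasor: V = 247∠-67.4° V = 94.92 - j228 V.
Step 5 — Current: I = V / Z = 0.006326 + j0.00263 A = 0.006851∠22.6° A.
Step 6 — Complex power: S = V·I* = 0.0007604 - j1.692 VA.
Step 7 — Real power: P = Re(S) = 0.0007604 W.
Step 8 — Reactive power: Q = Im(S) = -1.692 VAR.
Step 9 — Apparent power: |S| = 1.692 VA.
Step 10 — Power factor: PF = P/|S| = 0.0004494 (leading).

(a) P = 0.0007604 W  (b) Q = -1.692 VAR  (c) S = 1.692 VA  (d) PF = 0.0004494 (leading)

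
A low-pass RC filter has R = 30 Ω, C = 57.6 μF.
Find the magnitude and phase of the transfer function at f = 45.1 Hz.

Step 1 — Angular frequency: ω = 2π·45.1 = 283.4 rad/s.
Step 2 — Transfer function: H(jω) = 1/(1 + jωRC).
Step 3 — Denominator: 1 + jωRC = 1 + j·283.4·30·5.76e-05 = 1 + j0.4897.
Step 4 — H = 0.8066 - j0.395.
Step 5 — Magnitude: |H| = 0.8981 (-0.9 dB); phase: φ = -26.1°.

|H| = 0.8981 (-0.9 dB), φ = -26.1°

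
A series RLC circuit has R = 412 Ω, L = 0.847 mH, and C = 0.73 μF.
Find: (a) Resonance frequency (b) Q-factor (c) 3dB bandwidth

Step 1 — Resonance: ω₀ = 1/√(LC) = 1/√(0.000847·7.3e-07) = 4.022e+04 rad/s.
Step 2 — f₀ = ω₀/(2π) = 6401 Hz.
Step 3 — Series Q: Q = ω₀L/R = 4.022e+04·0.000847/412 = 0.08268.
Step 4 — Bandwidth: Δω = ω₀/Q = 4.864e+05 rad/s; BW = Δω/(2π) = 7.742e+04 Hz.

(a) f₀ = 6401 Hz  (b) Q = 0.08268  (c) BW = 7.742e+04 Hz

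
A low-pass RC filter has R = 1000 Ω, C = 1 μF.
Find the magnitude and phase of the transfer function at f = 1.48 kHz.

Step 1 — Angular frequency: ω = 2π·1480 = 9299 rad/s.
Step 2 — Transfer function: H(jω) = 1/(1 + jωRC).
Step 3 — Denominator: 1 + jωRC = 1 + j·9299·1000·1e-06 = 1 + j9.299.
Step 4 — H = 0.01143 - j0.1063.
Step 5 — Magnitude: |H| = 0.1069 (-19.4 dB); phase: φ = -83.9°.

|H| = 0.1069 (-19.4 dB), φ = -83.9°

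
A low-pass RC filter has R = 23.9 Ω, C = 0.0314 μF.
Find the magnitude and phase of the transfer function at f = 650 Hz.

Step 1 — Angular frequency: ω = 2π·650 = 4084 rad/s.
Step 2 — Transfer function: H(jω) = 1/(1 + jωRC).
Step 3 — Denominator: 1 + jωRC = 1 + j·4084·23.9·3.14e-08 = 1 + j0.003065.
Step 4 — H = 1 - j0.003065.
Step 5 — Magnitude: |H| = 1 (-0.0 dB); phase: φ = -0.2°.

|H| = 1 (-0.0 dB), φ = -0.2°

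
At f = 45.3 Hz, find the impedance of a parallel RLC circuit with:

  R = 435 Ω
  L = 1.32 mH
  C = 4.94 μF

Step 1 — Angular frequency: ω = 2π·f = 2π·45.3 = 284.6 rad/s.
Step 2 — Component impedances:
  R: Z = R = 435 Ω
  L: Z = jωL = j·284.6·0.00132 = 0 + j0.3757 Ω
  C: Z = 1/(jωC) = -j/(ω·C) = 0 - j711.2 Ω
Step 3 — Parallel combination: 1/Z_total = 1/R + 1/L + 1/C; Z_total = 0.0003248 + j0.3759 Ω = 0.3759∠90.0° Ω.

Z = 0.0003248 + j0.3759 Ω = 0.3759∠90.0° Ω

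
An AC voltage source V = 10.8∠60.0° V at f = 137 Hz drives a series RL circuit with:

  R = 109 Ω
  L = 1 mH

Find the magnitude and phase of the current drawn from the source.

Step 1 — Angular frequency: ω = 2π·f = 2π·137 = 860.8 rad/s.
Step 2 — Component impedances:
  R: Z = R = 109 Ω
  L: Z = jωL = j·860.8·0.001 = 0 + j0.8608 Ω
Step 3 — Series combination: Z_total = R + L = 109 + j0.8608 Ω = 109∠0.5° Ω.
Step 4 — Source phasor: V = 10.8∠60.0° V = 5.4 + j9.353 V.
Step 5 — Ohm's law: I = V / Z_total = (5.4 + j9.353) / (109 + j0.8608) = 0.05022 + j0.08541 A.
Step 6 — Convert to polar: |I| = 0.09908 A, ∠I = 59.5°.

I = 0.09908∠59.5° A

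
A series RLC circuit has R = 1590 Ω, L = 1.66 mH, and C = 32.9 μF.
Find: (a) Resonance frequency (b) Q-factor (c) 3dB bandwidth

Step 1 — Resonance: ω₀ = 1/√(LC) = 1/√(0.00166·3.29e-05) = 4279 rad/s.
Step 2 — f₀ = ω₀/(2π) = 681 Hz.
Step 3 — Series Q: Q = ω₀L/R = 4279·0.00166/1590 = 0.004467.
Step 4 — Bandwidth: Δω = ω₀/Q = 9.578e+05 rad/s; BW = Δω/(2π) = 1.524e+05 Hz.

(a) f₀ = 681 Hz  (b) Q = 0.004467  (c) BW = 1.524e+05 Hz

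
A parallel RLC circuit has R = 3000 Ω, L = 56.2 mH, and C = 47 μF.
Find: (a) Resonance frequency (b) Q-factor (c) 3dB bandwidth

Step 1 — Resonance: ω₀ = 1/√(LC) = 1/√(0.0562·4.7e-05) = 615.3 rad/s.
Step 2 — f₀ = ω₀/(2π) = 97.93 Hz.
Step 3 — Parallel Q: Q = R/(ω₀L) = 3000/(615.3·0.0562) = 86.76.
Step 4 — Bandwidth: Δω = ω₀/Q = 7.092 rad/s; BW = Δω/(2π) = 1.129 Hz.

(a) f₀ = 97.93 Hz  (b) Q = 86.76  (c) BW = 1.129 Hz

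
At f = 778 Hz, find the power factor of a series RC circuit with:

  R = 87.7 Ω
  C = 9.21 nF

Step 1 — Angular frequency: ω = 2π·f = 2π·778 = 4888 rad/s.
Step 2 — Component impedances:
  R: Z = R = 87.7 Ω
  C: Z = 1/(jωC) = -j/(ω·C) = 0 - j2.221e+04 Ω
Step 3 — Series combination: Z_total = R + C = 87.7 - j2.221e+04 Ω = 2.221e+04∠-89.8° Ω.
Step 4 — Power factor: PF = cos(φ) = Re(Z)/|Z| = 87.7/22212 = 0.003948.
Step 5 — Type: Im(Z) = -2.221e+04 ⇒ leading (phase φ = -89.8°).

PF = 0.003948 (leading, φ = -89.8°)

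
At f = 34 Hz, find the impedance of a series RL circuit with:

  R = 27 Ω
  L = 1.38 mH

Step 1 — Angular frequency: ω = 2π·f = 2π·34 = 213.6 rad/s.
Step 2 — Component impedances:
  R: Z = R = 27 Ω
  L: Z = jωL = j·213.6·0.00138 = 0 + j0.2948 Ω
Step 3 — Series combination: Z_total = R + L = 27 + j0.2948 Ω = 27∠0.6° Ω.

Z = 27 + j0.2948 Ω = 27∠0.6° Ω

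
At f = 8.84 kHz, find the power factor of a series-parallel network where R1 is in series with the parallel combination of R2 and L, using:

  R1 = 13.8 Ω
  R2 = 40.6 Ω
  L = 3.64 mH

Step 1 — Angular frequency: ω = 2π·f = 2π·8840 = 5.554e+04 rad/s.
Step 2 — Component impedances:
  R1: Z = R = 13.8 Ω
  R2: Z = R = 40.6 Ω
  L: Z = jωL = j·5.554e+04·0.00364 = 0 + j202.2 Ω
Step 3 — Parallel branch: R2 || L = 1/(1/R2 + 1/L) = 39.03 + j7.837 Ω.
Step 4 — Series with R1: Z_total = R1 + (R2 || L) = 52.83 + j7.837 Ω = 53.4∠8.4° Ω.
Step 5 — Power factor: PF = cos(φ) = Re(Z)/|Z| = 52.826/53.404 = 0.9892.
Step 6 — Type: Im(Z) = 7.837 ⇒ lagging (phase φ = 8.4°).

PF = 0.9892 (lagging, φ = 8.4°)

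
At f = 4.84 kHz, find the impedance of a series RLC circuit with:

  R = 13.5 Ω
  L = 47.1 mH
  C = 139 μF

Step 1 — Angular frequency: ω = 2π·f = 2π·4840 = 3.041e+04 rad/s.
Step 2 — Component impedances:
  R: Z = R = 13.5 Ω
  L: Z = jωL = j·3.041e+04·0.0471 = 0 + j1432 Ω
  C: Z = 1/(jωC) = -j/(ω·C) = 0 - j0.2366 Ω
Step 3 — Series combination: Z_total = R + L + C = 13.5 + j1432 Ω = 1432∠89.5° Ω.

Z = 13.5 + j1432 Ω = 1432∠89.5° Ω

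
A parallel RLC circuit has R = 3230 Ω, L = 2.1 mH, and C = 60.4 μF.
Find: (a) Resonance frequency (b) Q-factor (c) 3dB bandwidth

Step 1 — Resonance: ω₀ = 1/√(LC) = 1/√(0.0021·6.04e-05) = 2808 rad/s.
Step 2 — f₀ = ω₀/(2π) = 446.9 Hz.
Step 3 — Parallel Q: Q = R/(ω₀L) = 3230/(2808·0.0021) = 547.8.
Step 4 — Bandwidth: Δω = ω₀/Q = 5.126 rad/s; BW = Δω/(2π) = 0.8158 Hz.

(a) f₀ = 446.9 Hz  (b) Q = 547.8  (c) BW = 0.8158 Hz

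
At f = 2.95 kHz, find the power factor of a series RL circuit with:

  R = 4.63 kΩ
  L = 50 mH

Step 1 — Angular frequency: ω = 2π·f = 2π·2950 = 1.854e+04 rad/s.
Step 2 — Component impedances:
  R: Z = R = 4630 Ω
  L: Z = jωL = j·1.854e+04·0.05 = 0 + j926.8 Ω
Step 3 — Series combination: Z_total = R + L = 4630 + j926.8 Ω = 4722∠11.3° Ω.
Step 4 — Power factor: PF = cos(φ) = Re(Z)/|Z| = 4630/4722 = 0.9805.
Step 5 — Type: Im(Z) = 926.8 ⇒ lagging (phase φ = 11.3°).

PF = 0.9805 (lagging, φ = 11.3°)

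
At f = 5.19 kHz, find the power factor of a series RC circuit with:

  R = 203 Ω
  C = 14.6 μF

Step 1 — Angular frequency: ω = 2π·f = 2π·5190 = 3.261e+04 rad/s.
Step 2 — Component impedances:
  R: Z = R = 203 Ω
  C: Z = 1/(jωC) = -j/(ω·C) = 0 - j2.1 Ω
Step 3 — Series combination: Z_total = R + C = 203 - j2.1 Ω = 203∠-0.6° Ω.
Step 4 — Power factor: PF = cos(φ) = Re(Z)/|Z| = 203/203.011 = 0.9999.
Step 5 — Type: Im(Z) = -2.1 ⇒ leading (phase φ = -0.6°).

PF = 0.9999 (leading, φ = -0.6°)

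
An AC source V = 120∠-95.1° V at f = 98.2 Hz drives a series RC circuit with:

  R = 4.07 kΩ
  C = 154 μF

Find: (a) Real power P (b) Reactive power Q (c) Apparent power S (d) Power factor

Step 1 — Angular frequency: ω = 2π·f = 2π·98.2 = 617 rad/s.
Step 2 — Component impedances:
  R: Z = R = 4070 Ω
  C: Z = 1/(jωC) = -j/(ω·C) = 0 - j10.52 Ω
Step 3 — Series combination: Z_total = R + C = 4070 - j10.52 Ω = 4070∠-0.1° Ω.
Step 4 — Source phasor: V = 120∠-95.1° V = -10.67 - j119.5 V.
Step 5 — Current: I = V / Z = -0.002545 - j0.02937 A = 0.02948∠-95.0° A.
Step 6 — Complex power: S = V·I* = 3.538 - j0.009149 VA.
Step 7 — Real power: P = Re(S) = 3.538 W.
Step 8 — Reactive power: Q = Im(S) = -0.009149 VAR.
Step 9 — Apparent power: |S| = 3.538 VA.
Step 10 — Power factor: PF = P/|S| = 1 (leading).

(a) P = 3.538 W  (b) Q = -0.009149 VAR  (c) S = 3.538 VA  (d) PF = 1 (leading)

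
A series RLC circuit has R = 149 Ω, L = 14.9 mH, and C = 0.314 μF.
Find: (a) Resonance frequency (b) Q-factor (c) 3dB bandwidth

Step 1 — Resonance condition Im(Z)=0 gives ω₀ = 1/√(LC).
Step 2 — ω₀ = 1/√(0.0149·3.14e-07) = 1.462e+04 rad/s.
Step 3 — f₀ = ω₀/(2π) = 2327 Hz.
Step 4 — Series Q: Q = ω₀L/R = 1.462e+04·0.0149/149 = 1.462.
Step 5 — 3dB bandwidth: Δω = ω₀/Q = 1e+04 rad/s; BW = Δω/(2π) = 1592 Hz.

(a) f₀ = 2327 Hz  (b) Q = 1.462  (c) BW = 1592 Hz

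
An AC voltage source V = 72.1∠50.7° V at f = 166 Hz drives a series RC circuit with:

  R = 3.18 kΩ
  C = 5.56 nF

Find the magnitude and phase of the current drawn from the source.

Step 1 — Angular frequency: ω = 2π·f = 2π·166 = 1043 rad/s.
Step 2 — Component impedances:
  R: Z = R = 3180 Ω
  C: Z = 1/(jωC) = -j/(ω·C) = 0 - j1.724e+05 Ω
Step 3 — Series combination: Z_total = R + C = 3180 - j1.724e+05 Ω = 1.725e+05∠-88.9° Ω.
Step 4 — Source phasor: V = 72.1∠50.7° V = 45.67 + j55.79 V.
Step 5 — Ohm's law: I = V / Z_total = (45.67 + j55.79) / (3180 - j1.724e+05) = -0.0003186 + j0.0002707 A.
Step 6 — Convert to polar: |I| = 0.000418 A, ∠I = 139.6°.

I = 0.000418∠139.6° A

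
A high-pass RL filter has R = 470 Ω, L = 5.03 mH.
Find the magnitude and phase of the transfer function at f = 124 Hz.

Step 1 — Angular frequency: ω = 2π·124 = 779.1 rad/s.
Step 2 — Transfer function: H(jω) = jωL/(R + jωL).
Step 3 — Numerator jωL = j·3.919; denominator R + jωL = 470 + j3.919.
Step 4 — H = 6.952e-05 + j0.008338.
Step 5 — Magnitude: |H| = 0.008338 (-41.6 dB); phase: φ = 89.5°.

|H| = 0.008338 (-41.6 dB), φ = 89.5°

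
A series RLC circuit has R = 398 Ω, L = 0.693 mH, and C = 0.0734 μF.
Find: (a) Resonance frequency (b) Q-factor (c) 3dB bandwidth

Step 1 — Resonance condition Im(Z)=0 gives ω₀ = 1/√(LC).
Step 2 — ω₀ = 1/√(0.000693·7.34e-08) = 1.402e+05 rad/s.
Step 3 — f₀ = ω₀/(2π) = 2.232e+04 Hz.
Step 4 — Series Q: Q = ω₀L/R = 1.402e+05·0.000693/398 = 0.2441.
Step 5 — 3dB bandwidth: Δω = ω₀/Q = 5.743e+05 rad/s; BW = Δω/(2π) = 9.141e+04 Hz.

(a) f₀ = 2.232e+04 Hz  (b) Q = 0.2441  (c) BW = 9.141e+04 Hz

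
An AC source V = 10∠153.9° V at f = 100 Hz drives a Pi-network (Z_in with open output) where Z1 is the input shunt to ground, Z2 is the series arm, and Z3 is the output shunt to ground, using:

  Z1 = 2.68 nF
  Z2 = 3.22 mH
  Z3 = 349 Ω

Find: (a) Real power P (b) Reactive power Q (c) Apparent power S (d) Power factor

Step 1 — Angular frequency: ω = 2π·f = 2π·100 = 628.3 rad/s.
Step 2 — Component impedances:
  Z1: Z = 1/(jωC) = -j/(ω·C) = 0 - j5.939e+05 Ω
  Z2: Z = jωL = j·628.3·0.00322 = 0 + j2.023 Ω
  Z3: Z = R = 349 Ω
Step 3 — With open output, the series arm Z2 and the output shunt Z3 appear in series to ground: Z2 + Z3 = 349 + j2.023 Ω.
Step 4 — Parallel with input shunt Z1: Z_in = Z1 || (Z2 + Z3) = 349 + j1.818 Ω = 349∠0.3° Ω.
Step 5 — Source phasor: V = 10∠153.9° V = -8.98 + j4.399 V.
Step 6 — Current: I = V / Z = -0.02566 + j0.01274 A = 0.02865∠153.6° A.
Step 7 — Complex power: S = V·I* = 0.2865 + j0.001493 VA.
Step 8 — Real power: P = Re(S) = 0.2865 W.
Step 9 — Reactive power: Q = Im(S) = 0.001493 VAR.
Step 10 — Apparent power: |S| = 0.2865 VA.
Step 11 — Power factor: PF = P/|S| = 1 (lagging).

(a) P = 0.2865 W  (b) Q = 0.001493 VAR  (c) S = 0.2865 VA  (d) PF = 1 (lagging)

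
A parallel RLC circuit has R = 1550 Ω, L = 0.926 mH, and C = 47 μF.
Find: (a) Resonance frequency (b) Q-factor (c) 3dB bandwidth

Step 1 — Resonance: ω₀ = 1/√(LC) = 1/√(0.000926·4.7e-05) = 4793 rad/s.
Step 2 — f₀ = ω₀/(2π) = 762.9 Hz.
Step 3 — Parallel Q: Q = R/(ω₀L) = 1550/(4793·0.000926) = 349.2.
Step 4 — Bandwidth: Δω = ω₀/Q = 13.73 rad/s; BW = Δω/(2π) = 2.185 Hz.

(a) f₀ = 762.9 Hz  (b) Q = 349.2  (c) BW = 2.185 Hz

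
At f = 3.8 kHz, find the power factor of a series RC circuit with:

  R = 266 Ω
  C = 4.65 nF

Step 1 — Angular frequency: ω = 2π·f = 2π·3800 = 2.388e+04 rad/s.
Step 2 — Component impedances:
  R: Z = R = 266 Ω
  C: Z = 1/(jωC) = -j/(ω·C) = 0 - j9007 Ω
Step 3 — Series combination: Z_total = R + C = 266 - j9007 Ω = 9011∠-88.3° Ω.
Step 4 — Power factor: PF = cos(φ) = Re(Z)/|Z| = 266/9011 = 0.02952.
Step 5 — Type: Im(Z) = -9007 ⇒ leading (phase φ = -88.3°).

PF = 0.02952 (leading, φ = -88.3°)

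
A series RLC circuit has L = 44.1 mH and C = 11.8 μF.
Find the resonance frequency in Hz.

Step 1 — Resonance condition Im(Z)=0 gives ω₀ = 1/√(LC).
Step 2 — ω₀ = 1/√(0.0441·1.18e-05) = 1386 rad/s.
Step 3 — f₀ = ω₀/(2π) = 220.6 Hz.

f₀ = 220.6 Hz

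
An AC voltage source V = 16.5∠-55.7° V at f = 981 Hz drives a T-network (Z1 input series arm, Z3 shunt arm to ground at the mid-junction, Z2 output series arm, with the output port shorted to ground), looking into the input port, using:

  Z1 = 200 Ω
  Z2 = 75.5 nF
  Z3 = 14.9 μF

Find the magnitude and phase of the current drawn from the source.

Step 1 — Angular frequency: ω = 2π·f = 2π·981 = 6164 rad/s.
Step 2 — Component impedances:
  Z1: Z = R = 200 Ω
  Z2: Z = 1/(jωC) = -j/(ω·C) = 0 - j2149 Ω
  Z3: Z = 1/(jωC) = -j/(ω·C) = 0 - j10.89 Ω
Step 3 — With the output port shorted to ground, the output series arm Z2 runs from the junction to ground; the shunt arm Z3 also runs from the junction to ground. They appear in parallel: Z3 || Z2 = 0 - j10.83 Ω.
Step 4 — Series with input arm Z1: Z_in = Z1 + (Z3 || Z2) = 200 - j10.83 Ω = 200.3∠-3.1° Ω.
Step 5 — Source phasor: V = 16.5∠-55.7° V = 9.298 - j13.63 V.
Step 6 — Ohm's law: I = V / Z_total = (9.298 - j13.63) / (200 - j10.83) = 0.05004 - j0.06544 A.
Step 7 — Convert to polar: |I| = 0.08238 A, ∠I = -52.6°.

I = 0.08238∠-52.6° A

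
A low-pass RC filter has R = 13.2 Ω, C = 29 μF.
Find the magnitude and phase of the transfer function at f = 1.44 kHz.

Step 1 — Angular frequency: ω = 2π·1440 = 9048 rad/s.
Step 2 — Transfer function: H(jω) = 1/(1 + jωRC).
Step 3 — Denominator: 1 + jωRC = 1 + j·9048·13.2·2.9e-05 = 1 + j3.463.
Step 4 — H = 0.07695 - j0.2665.
Step 5 — Magnitude: |H| = 0.2774 (-11.1 dB); phase: φ = -73.9°.

|H| = 0.2774 (-11.1 dB), φ = -73.9°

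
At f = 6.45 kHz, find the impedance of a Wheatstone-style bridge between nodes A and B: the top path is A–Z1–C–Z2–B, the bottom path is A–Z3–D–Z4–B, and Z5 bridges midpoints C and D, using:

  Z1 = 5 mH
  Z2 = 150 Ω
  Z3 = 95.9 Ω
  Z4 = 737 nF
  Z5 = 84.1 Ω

Step 1 — Angular frequency: ω = 2π·f = 2π·6450 = 4.053e+04 rad/s.
Step 2 — Component impedances:
  Z1: Z = jωL = j·4.053e+04·0.005 = 0 + j202.6 Ω
  Z2: Z = R = 150 Ω
  Z3: Z = R = 95.9 Ω
  Z4: Z = 1/(jωC) = -j/(ω·C) = 0 - j33.48 Ω
  Z5: Z = R = 84.1 Ω
Step 3 — Bridge requires nodal analysis (the Z5 bridge couples midpoints C and D, so the two paths cannot be reduced to a simple series/parallel combination). Setting node B to ground and injecting 1 A at node A, the 3-node admittance system at A, C, D solves to V_A = Z_AB = 85.19 + j2.811 Ω = 85.23∠1.9° Ω.

Z = 85.19 + j2.811 Ω = 85.23∠1.9° Ω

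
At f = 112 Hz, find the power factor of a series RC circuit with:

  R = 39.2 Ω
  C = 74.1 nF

Step 1 — Angular frequency: ω = 2π·f = 2π·112 = 703.7 rad/s.
Step 2 — Component impedances:
  R: Z = R = 39.2 Ω
  C: Z = 1/(jωC) = -j/(ω·C) = 0 - j1.918e+04 Ω
Step 3 — Series combination: Z_total = R + C = 39.2 - j1.918e+04 Ω = 1.918e+04∠-89.9° Ω.
Step 4 — Power factor: PF = cos(φ) = Re(Z)/|Z| = 39.2/1.918e+04 = 0.002044.
Step 5 — Type: Im(Z) = -1.918e+04 ⇒ leading (phase φ = -89.9°).

PF = 0.002044 (leading, φ = -89.9°)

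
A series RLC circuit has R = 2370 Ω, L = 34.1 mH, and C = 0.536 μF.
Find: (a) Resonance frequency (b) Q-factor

Step 1 — Resonance condition Im(Z)=0 gives ω₀ = 1/√(LC).
Step 2 — ω₀ = 1/√(0.0341·5.36e-07) = 7397 rad/s.
Step 3 — f₀ = ω₀/(2π) = 1177 Hz.
Step 4 — Series Q: Q = ω₀L/R = 7397·0.0341/2370 = 0.1064.

(a) f₀ = 1177 Hz  (b) Q = 0.1064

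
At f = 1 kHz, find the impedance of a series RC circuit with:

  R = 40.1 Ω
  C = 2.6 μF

Step 1 — Angular frequency: ω = 2π·f = 2π·1000 = 6283 rad/s.
Step 2 — Component impedances:
  R: Z = R = 40.1 Ω
  C: Z = 1/(jωC) = -j/(ω·C) = 0 - j61.21 Ω
Step 3 — Series combination: Z_total = R + C = 40.1 - j61.21 Ω = 73.18∠-56.8° Ω.

Z = 40.1 - j61.21 Ω = 73.18∠-56.8° Ω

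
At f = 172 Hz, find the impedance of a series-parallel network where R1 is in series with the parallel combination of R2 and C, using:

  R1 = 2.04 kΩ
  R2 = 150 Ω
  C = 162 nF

Step 1 — Angular frequency: ω = 2π·f = 2π·172 = 1081 rad/s.
Step 2 — Component impedances:
  R1: Z = R = 2040 Ω
  R2: Z = R = 150 Ω
  C: Z = 1/(jωC) = -j/(ω·C) = 0 - j5712 Ω
Step 3 — Parallel branch: R2 || C = 1/(1/R2 + 1/C) = 149.9 - j3.936 Ω.
Step 4 — Series with R1: Z_total = R1 + (R2 || C) = 2190 - j3.936 Ω = 2190∠-0.1° Ω.

Z = 2190 - j3.936 Ω = 2190∠-0.1° Ω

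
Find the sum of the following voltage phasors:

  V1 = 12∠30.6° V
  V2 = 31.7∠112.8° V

Step 1 — Convert each phasor to rectangular form:
  V1 = 12·(cos(30.6°) + j·sin(30.6°)) = 10.33 + j6.108 V
  V2 = 31.7·(cos(112.8°) + j·sin(112.8°)) = -12.28 + j29.22 V
Step 2 — Sum components: V_total = -1.955 + j35.33 V.
Step 3 — Convert to polar: |V_total| = 35.39 V, ∠V_total = 93.2°.

V_total = 35.39∠93.2° V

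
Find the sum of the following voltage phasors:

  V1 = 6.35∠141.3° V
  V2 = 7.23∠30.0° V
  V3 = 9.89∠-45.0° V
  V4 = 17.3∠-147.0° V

Step 1 — Convert each phasor to rectangular form:
  V1 = 6.35·(cos(141.3°) + j·sin(141.3°)) = -4.956 + j3.97 V
  V2 = 7.23·(cos(30.0°) + j·sin(30.0°)) = 6.261 + j3.615 V
  V3 = 9.89·(cos(-45.0°) + j·sin(-45.0°)) = 6.993 - j6.993 V
  V4 = 17.3·(cos(-147.0°) + j·sin(-147.0°)) = -14.51 - j9.422 V
Step 2 — Sum components: V_total = -6.21 - j8.83 V.
Step 3 — Convert to polar: |V_total| = 10.8 V, ∠V_total = -125.1°.

V_total = 10.8∠-125.1° V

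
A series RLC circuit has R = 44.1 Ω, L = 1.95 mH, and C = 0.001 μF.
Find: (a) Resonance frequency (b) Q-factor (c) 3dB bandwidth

Step 1 — Resonance: ω₀ = 1/√(LC) = 1/√(0.00195·1e-09) = 7.161e+05 rad/s.
Step 2 — f₀ = ω₀/(2π) = 1.14e+05 Hz.
Step 3 — Series Q: Q = ω₀L/R = 7.161e+05·0.00195/44.1 = 31.66.
Step 4 — Bandwidth: Δω = ω₀/Q = 2.262e+04 rad/s; BW = Δω/(2π) = 3599 Hz.

(a) f₀ = 1.14e+05 Hz  (b) Q = 31.66  (c) BW = 3599 Hz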